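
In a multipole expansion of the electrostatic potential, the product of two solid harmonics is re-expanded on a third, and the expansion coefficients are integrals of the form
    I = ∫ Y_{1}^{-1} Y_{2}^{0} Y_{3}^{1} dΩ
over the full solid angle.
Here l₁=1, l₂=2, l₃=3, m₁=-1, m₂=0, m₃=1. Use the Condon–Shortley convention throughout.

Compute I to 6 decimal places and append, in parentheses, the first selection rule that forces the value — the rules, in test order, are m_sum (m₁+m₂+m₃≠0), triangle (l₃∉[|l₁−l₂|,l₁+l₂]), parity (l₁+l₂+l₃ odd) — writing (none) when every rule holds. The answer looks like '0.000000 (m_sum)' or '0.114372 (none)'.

-0.202301 (none)

m-sum 0 ✓  L=6 even ✓  1≤3≤3 ✓
Π(2lᵢ+1) = 3×5×7 = 105
triangle coeff Δ(1,2,3) = 1/105
Σ_t [0,0]: t=0:+1/4 = 1/4
(3j)²=3/35 [(1 2 3; 0 0 0)], sign=-1
Σ_t [0,0]: t=0:+1/8 = 1/8
(3j)²=2/35 [(1 2 3; -1 0 1)], sign=+1
⇒ 4πI² = 18/35
I = (-1)√(18/35/(4π)) = -0.20230066
No selection rule forces the value: the integral is nonzero (none).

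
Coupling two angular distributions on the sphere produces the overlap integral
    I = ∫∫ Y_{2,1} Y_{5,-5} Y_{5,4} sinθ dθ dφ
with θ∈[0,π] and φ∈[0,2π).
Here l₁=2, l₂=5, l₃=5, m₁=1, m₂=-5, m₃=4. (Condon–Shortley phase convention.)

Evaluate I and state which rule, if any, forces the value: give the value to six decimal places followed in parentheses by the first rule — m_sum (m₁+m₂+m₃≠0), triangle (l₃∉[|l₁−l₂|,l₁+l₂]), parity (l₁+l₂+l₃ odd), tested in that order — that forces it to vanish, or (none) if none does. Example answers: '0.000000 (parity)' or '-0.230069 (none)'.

Rules hold: Σm=0, L=12 even, 3≤5≤7.
N = 5·11·11 = 605
Δ = 2!·2!·8!/13! = 1/38610
Racah Σ t=0..2: t=0:+1/2880 t=1:−1/576 t=2:+1/2880 = -1/960
⇒ 3j(2 5 5; 0 0 0)² = 10/429, sgn +1
Racah Σ t=0..0: t=0:+1/80640 = 1/80640
⇒ 3j(2 5 5; 1 -5 4)² = 9/286, sgn -1
4πI² = N·(3j₀)²·(3jₘ)² = 75/169
I = -1·√(0.443787/4π) = -0.18792404
No selection rule forces the value: the integral is nonzero (none).

-0.187924 (none)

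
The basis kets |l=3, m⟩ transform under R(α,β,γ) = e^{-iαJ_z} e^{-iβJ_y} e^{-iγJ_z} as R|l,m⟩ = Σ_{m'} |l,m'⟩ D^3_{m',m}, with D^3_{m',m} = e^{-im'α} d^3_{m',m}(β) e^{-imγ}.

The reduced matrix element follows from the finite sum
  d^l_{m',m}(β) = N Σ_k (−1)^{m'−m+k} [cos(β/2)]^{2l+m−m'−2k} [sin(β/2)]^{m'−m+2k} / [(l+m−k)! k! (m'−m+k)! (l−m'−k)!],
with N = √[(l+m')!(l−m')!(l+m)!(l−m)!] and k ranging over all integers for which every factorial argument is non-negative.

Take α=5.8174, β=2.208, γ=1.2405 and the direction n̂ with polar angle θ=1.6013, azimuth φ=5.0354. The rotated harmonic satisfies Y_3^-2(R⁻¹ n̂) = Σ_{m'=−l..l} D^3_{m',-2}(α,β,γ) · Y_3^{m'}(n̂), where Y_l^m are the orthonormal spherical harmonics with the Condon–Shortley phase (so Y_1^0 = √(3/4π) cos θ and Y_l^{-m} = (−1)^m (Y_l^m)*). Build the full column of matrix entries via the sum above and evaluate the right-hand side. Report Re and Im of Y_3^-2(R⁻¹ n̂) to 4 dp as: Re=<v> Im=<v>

Need the full column D^3_{m',-2} for m'=−3..3 at α=5.8174, β=2.2080, γ=1.2405.
cos(β/2)=0.450028, sin(β/2)=0.893015
d^3_{-3,-2}: single k=1 term ⇒ +0.040377;  D = +0.018901+0.035680i
d^3_{-2,-2}: k∈[0..1] ⇒ +0.008307 -0.163548 = -0.155241;  D = -0.003317-0.155205i
d^3_{-1,-2}: k∈[0..1] ⇒ -0.052126 +0.410510 = +0.358384;  D = -0.154081+0.323571i
d^3_{0,-2}: k∈[0..1] ⇒ +0.179157 -0.705462 = -0.526304;  D = +0.415585-0.322932i
d^3_{1,-2}: k∈[0..1] ⇒ -0.410510 +0.808225 = +0.397715;  D = -0.390192+0.076989i
d^3_{2,-2}: k∈[0..1] ⇒ +0.643995 -0.507167 = +0.136828;  D = -0.131835-0.036625i
d^3_{3,-2}: single k=0 term ⇒ -0.626048;  D = +0.463681+0.420638i
Y_3^{m'}(θ=1.6013,φ=5.0354) and Σ D·Y over m':
  (+0.0189+0.0357i)·(-0.3435-0.2359i)  (-0.0033-0.1552i)·(+0.0249-0.0187i)  (-0.1541+0.3236i)·(-0.1021-0.3049i)  (+0.4156-0.3229i)·(+0.0341+0.0000i)  (-0.3902+0.0770i)·(+0.1021-0.3049i)  (-0.1318-0.0366i)·(+0.0249+0.0187i)  (+0.4637+0.4206i)·(+0.3435-0.2359i)
Y_3^-2(R⁻¹ n̂) = +0.367005+0.140988i

Re=0.3670 Im=0.1410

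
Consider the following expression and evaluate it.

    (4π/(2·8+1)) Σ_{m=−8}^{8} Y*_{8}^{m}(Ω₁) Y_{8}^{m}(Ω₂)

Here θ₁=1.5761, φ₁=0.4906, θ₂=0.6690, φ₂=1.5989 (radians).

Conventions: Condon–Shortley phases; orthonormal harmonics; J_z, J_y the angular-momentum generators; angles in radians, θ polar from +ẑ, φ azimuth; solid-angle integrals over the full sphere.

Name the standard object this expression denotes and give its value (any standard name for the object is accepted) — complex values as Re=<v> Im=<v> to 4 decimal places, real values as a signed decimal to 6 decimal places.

This sum is the spherical-harmonic addition theorem: it equals the Legendre polynomial P_l(cos γ) of the angle γ between the two directions.
Term-by-term m-sum for l=8 (normalisation 4π/17 = 0.739198):
  m=-8: (-0.365220-0.363623i) × (+0.010999-0.002515i) = -0.004932-0.003081i  (running Σ = -0.004932-0.003081i)
  m=-7: (+0.010469+0.003154i) × (+0.011158+0.055984i) = -0.000060+0.000621i  (running Σ = -0.004992-0.002460i)
  m=-6: (+0.368875-0.074004i) × (-0.173810+0.029589i) = -0.061925+0.023777i  (running Σ = -0.066916+0.021318i)
  m=-5: (-0.009988+0.008220i) × (-0.051075-0.361078i) = +0.003478+0.003187i  (running Σ = -0.063438+0.024504i)
  m=-4: (-0.129014+0.312436i) × (+0.478140-0.053978i) = -0.044822+0.156352i  (running Σ = -0.108261+0.180856i)
  m=-3: (-0.001373-0.013826i) × (+0.024343+0.288042i) = +0.003949-0.000732i  (running Σ = -0.104312+0.180124i)
  m=-2: (-0.179174-0.267835i) × (+0.188458-0.010604i) = -0.036607-0.048576i  (running Σ = -0.140918+0.131549i)
  m=-1: (+0.012620+0.006741i) × (+0.011095+0.394673i) = -0.002521+0.005056i  (running Σ = -0.143439+0.136604i)
  m=0: (+0.317715-0.000000i) × (+0.068410+0.000000i) = +0.021735+0.000000i  (running Σ = -0.121704+0.136604i)
  m=1: (-0.012620+0.006741i) × (-0.011095+0.394673i) = -0.002521-0.005056i  (running Σ = -0.124225+0.131549i)
  m=2: (-0.179174+0.267835i) × (+0.188458+0.010604i) = -0.036607+0.048576i  (running Σ = -0.160832+0.180124i)
  m=3: (+0.001373-0.013826i) × (-0.024343+0.288042i) = +0.003949+0.000732i  (running Σ = -0.156883+0.180856i)
  m=4: (-0.129014-0.312436i) × (+0.478140+0.053978i) = -0.044822-0.156352i  (running Σ = -0.201705+0.024504i)
  m=5: (+0.009988+0.008220i) × (+0.051075-0.361078i) = +0.003478-0.003187i  (running Σ = -0.198227+0.021318i)
  m=6: (+0.368875+0.074004i) × (-0.173810-0.029589i) = -0.061925-0.023777i  (running Σ = -0.260152-0.002460i)
  m=7: (-0.010469+0.003154i) × (-0.011158+0.055984i) = -0.000060-0.000621i  (running Σ = -0.260211-0.003081i)
  m=8: (-0.365220+0.363623i) × (+0.010999+0.002515i) = -0.004932+0.003081i  (running Σ = -0.265143+0.000000i)
Σ over m = -0.265143+0.000000i; ×(4π/17) → -0.195993+0.000000i. Real part: -0.195993

Legendre polynomial (addition theorem), -0.195993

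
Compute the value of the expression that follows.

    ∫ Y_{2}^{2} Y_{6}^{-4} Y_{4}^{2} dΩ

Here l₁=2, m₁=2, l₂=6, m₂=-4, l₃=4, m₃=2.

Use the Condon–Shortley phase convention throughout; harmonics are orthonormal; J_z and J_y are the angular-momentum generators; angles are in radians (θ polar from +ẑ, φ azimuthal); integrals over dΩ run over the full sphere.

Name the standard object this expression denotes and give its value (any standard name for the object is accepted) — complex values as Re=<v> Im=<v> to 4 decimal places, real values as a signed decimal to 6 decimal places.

Gaunt coefficient, +0.230476

This is a Gaunt coefficient — the integral of a triple product of spherical harmonics over the sphere.
Rules hold: Σm=0, L=12 even, 4≤4≤8.
N = 5·13·9 = 585
Δ = 4!·0!·8!/13! = 1/6435
Racah Σ t=2..2: t=2:+1/2304 = 1/2304
⇒ 3j(2 6 4; 0 0 0)² = 5/143, sgn +1
Racah Σ t=0..0: t=0:+1/34560 = 1/34560
⇒ 3j(2 6 4; 2 -4 2)² = 14/429, sgn +1
4πI² = N·(3j₀)²·(3jₘ)² = 1050/1573
I = +1·√(0.667514/4π) = 0.23047581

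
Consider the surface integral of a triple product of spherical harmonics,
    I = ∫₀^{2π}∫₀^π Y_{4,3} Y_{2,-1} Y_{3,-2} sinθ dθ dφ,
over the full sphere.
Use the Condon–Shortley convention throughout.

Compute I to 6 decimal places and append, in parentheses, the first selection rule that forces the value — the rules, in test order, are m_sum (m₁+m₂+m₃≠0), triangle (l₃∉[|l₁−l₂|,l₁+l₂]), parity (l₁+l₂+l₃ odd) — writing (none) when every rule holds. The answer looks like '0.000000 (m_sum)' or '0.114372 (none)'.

0.000000 (parity)

L=9 odd ⇒ parity kills the (l;000) factor ⇒ I = 0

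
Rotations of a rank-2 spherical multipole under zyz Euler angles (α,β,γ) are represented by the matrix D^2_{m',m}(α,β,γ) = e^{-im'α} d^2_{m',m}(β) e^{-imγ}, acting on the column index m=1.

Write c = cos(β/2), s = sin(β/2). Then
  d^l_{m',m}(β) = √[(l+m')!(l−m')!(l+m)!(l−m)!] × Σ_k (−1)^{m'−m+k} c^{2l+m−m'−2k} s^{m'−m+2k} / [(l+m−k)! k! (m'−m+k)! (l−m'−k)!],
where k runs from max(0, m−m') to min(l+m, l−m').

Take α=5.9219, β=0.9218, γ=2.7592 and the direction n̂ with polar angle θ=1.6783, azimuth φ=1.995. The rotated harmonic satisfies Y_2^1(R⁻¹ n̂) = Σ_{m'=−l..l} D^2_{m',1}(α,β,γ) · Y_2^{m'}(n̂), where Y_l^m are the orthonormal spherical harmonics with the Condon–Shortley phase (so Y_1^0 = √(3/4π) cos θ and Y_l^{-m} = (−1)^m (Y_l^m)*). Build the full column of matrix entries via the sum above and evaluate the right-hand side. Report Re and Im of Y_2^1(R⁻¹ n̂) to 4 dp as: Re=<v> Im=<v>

Re=0.2787 Im=-0.2537

Need the full column D^2_{m',1} for m'=−2..2 at α=5.9219, β=0.9218, γ=2.7592.
cos(β/2)=0.895653, sin(β/2)=0.444754
d^2_{-2,1}: single k=3 term ⇒ +0.157591;  D = -0.148560+0.052581i
d^2_{-1,1}: k∈[2..3] ⇒ +0.476037 -0.039127 = +0.436910;  D = -0.436812-0.009221i
d^2_{0,1}: k∈[1..2] ⇒ +0.782735 -0.193008 = +0.589726;  D = -0.547133-0.220051i
d^2_{1,1}: k∈[0..1] ⇒ +0.643514 -0.476037 = +0.167477;  D = -0.123261-0.113382i
d^2_{2,1}: single k=0 term ⇒ -0.639100;  D = +0.287063+0.571003i
Y_2^{m'}(θ=1.6783,φ=1.995) and Σ D·Y over m':
  (-0.1486+0.0526i)·(-0.2525+0.2865i)  (-0.4368-0.0092i)·(+0.0339+0.0751i)  (-0.5471-0.2201i)·(-0.3045+0.0000i)  (-0.1233-0.1134i)·(-0.0339+0.0751i)  (+0.2871+0.5710i)·(-0.2525-0.2865i)
Y_2^1(R⁻¹ n̂) = +0.278714-0.253743i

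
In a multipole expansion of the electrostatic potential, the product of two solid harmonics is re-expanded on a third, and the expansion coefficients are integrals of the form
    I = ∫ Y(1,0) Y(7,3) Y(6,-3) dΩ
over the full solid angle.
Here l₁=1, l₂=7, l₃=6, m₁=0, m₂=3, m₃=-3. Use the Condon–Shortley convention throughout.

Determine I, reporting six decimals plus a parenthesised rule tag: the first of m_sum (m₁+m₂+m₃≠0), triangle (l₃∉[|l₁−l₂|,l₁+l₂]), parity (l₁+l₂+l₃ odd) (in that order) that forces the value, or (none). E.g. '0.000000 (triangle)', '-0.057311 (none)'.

m-sum 0 ✓  L=14 even ✓  6≤6≤8 ✓
Π(2lᵢ+1) = 3×15×13 = 585
triangle coeff Δ(1,7,6) = 1/1365
Σ_t [1,1]: t=1:−1/518400 = -1/518400
(3j)²=7/195 [(1 7 6; 0 0 0)], sign=-1
Σ_t [1,1]: t=1:−1/2177280 = -1/2177280
(3j)²=8/273 [(1 7 6; 0 3 -3)], sign=+1
⇒ 4πI² = 8/13
I = (-1)√(8/13/(4π)) = -0.22129336
No selection rule forces the value: the integral is nonzero (none).

-0.221293 (none)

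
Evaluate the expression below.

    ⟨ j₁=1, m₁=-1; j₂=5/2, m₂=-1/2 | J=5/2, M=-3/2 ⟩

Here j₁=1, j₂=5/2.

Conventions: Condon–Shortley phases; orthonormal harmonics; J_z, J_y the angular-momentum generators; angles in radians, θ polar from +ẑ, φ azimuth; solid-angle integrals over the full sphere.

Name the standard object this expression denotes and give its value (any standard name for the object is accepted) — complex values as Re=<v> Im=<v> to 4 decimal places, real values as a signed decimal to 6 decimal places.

This is a Clebsch–Gordan (vector-coupling) coefficient.
triangle: 1!*1!*4!/7! = 24/5040
(j±m)!: 0!*2!*2!*3!*1!*4! = 576
prefactor² = (2J+1)*Δ*N² = 576/35
  k=1: −1/(1!*0!*1!*1!*0!*3!) = -1/6
Σ = -1/6  ⇒  CG² = 576/35*(-1/6)² = 16/35
CG = −√(16/35) = -0.676123

Clebsch–Gordan coefficient, −√(16/35) ≈ -0.676123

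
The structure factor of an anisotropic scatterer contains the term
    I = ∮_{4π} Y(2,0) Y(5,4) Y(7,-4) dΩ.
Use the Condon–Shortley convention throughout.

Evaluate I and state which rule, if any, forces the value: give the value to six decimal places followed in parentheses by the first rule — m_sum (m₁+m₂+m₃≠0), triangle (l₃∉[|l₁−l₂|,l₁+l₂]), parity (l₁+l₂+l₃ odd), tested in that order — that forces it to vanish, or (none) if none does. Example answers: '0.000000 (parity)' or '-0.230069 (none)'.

0.145565 (none)

m-sum 0 ✓  L=14 even ✓  3≤7≤7 ✓
Π(2lᵢ+1) = 5×11×15 = 825
triangle coeff Δ(2,5,7) = 1/15015
Σ_t [0,0]: t=0:+1/57600 = 1/57600
(3j)²=21/715 [(2 5 7; 0 0 0)], sign=-1
Σ_t [0,0]: t=0:+1/1451520 = 1/1451520
(3j)²=1/91 [(2 5 7; 0 4 -4)], sign=-1
⇒ 4πI² = 45/169
I = (+1)√(45/169/(4π)) = 0.14556534
No selection rule forces the value: the integral is nonzero (none).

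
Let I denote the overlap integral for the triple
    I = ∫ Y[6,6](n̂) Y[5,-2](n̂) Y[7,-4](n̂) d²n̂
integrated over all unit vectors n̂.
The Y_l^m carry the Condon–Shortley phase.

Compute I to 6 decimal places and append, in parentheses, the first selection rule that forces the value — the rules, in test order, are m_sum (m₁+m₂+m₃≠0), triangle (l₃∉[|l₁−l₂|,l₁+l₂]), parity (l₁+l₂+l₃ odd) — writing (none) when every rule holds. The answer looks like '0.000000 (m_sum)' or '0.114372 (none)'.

Checks pass: Σm=0; 18 even; l₃=7∈[1,11].
(2·6+1)(2·5+1)(2·7+1) = 2145
Δ: 4! 8! 6! / 19! → 1/174594420
sum: t=0:+1/4147200 t=1:−1/207360 t=2:+1/82944 t=3:−1/207360 t=4:+1/4147200 = 1/345600
3j²(6 5 7; 0 0 0) = Δ·Π!·Σ² = 420/46189  (sign -1)
sum: t=0:+1/34836480 = 1/34836480
3j²(6 5 7; 6 -2 -4) = Δ·Π!·Σ² = 275/16796  (sign -1)
combine: 4πI² = 2145·420/46189·275/16796 = 433125/1356277
take √, sign +1: I = 0.15941438
No selection rule forces the value: the integral is nonzero (none).

0.159414 (none)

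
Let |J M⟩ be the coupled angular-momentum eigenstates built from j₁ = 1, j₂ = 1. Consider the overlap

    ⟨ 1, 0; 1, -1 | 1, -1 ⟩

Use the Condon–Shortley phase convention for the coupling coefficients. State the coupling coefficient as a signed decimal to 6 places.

+√(1/2) ≈ +0.707107

√[3·1!1!1!/4! · 1!1!0!2!0!2!] = √(1/2)
  +(−1)^0/∏(0,1,1,0,0,1)! = 1  (running 1)
⟨..|..⟩ = √(1/2)·(1) = +0.707107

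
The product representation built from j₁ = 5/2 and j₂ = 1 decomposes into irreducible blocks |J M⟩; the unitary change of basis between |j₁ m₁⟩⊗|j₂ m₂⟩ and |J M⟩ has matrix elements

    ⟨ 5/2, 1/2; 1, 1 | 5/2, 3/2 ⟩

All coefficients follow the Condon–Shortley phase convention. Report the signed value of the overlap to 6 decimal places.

−√(16/35) = -0.676123

j₁+j₂−J=1  J+j₁−j₂=4  J−j₁+j₂=1  j₁+j₂+J+1=7
(j₁±m₁, j₂±m₂, J±M) = (3,2,2,0,4,1)
P² = 576/35
sum k=1..1:
  [1] −1/6 = -1/6
S = -1/6
C² = P²·S² = 16/35 ; C = -0.676123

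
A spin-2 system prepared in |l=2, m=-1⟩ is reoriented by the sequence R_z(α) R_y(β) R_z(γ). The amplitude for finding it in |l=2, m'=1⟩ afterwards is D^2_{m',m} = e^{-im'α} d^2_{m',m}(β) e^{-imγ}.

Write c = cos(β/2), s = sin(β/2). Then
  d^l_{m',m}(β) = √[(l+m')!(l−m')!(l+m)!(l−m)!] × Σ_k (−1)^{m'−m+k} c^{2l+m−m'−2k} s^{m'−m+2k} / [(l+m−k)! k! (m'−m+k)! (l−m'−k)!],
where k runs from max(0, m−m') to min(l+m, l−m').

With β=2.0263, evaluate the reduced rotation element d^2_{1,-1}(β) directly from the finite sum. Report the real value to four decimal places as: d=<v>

d^2_{1,-1}(β=2.0263) via the finite sum:
Half-angle: c=0.529191, s=0.848503. N=√(6·1·1·6)=6.000000
k: max(0,(-1)−(1))=0 … min(2+(-1),2−(1))=1
  k=0: (−1)^2·6.0000/(2)·0.5292^2·0.8485^2 = +0.604856
  k=1: (−1)^3·6.0000/(6)·0.5292^0·0.8485^4 = -0.518339
d^2_{1,-1}(2.0263) = +0.604856 -0.518339 = +0.086518

d=0.0865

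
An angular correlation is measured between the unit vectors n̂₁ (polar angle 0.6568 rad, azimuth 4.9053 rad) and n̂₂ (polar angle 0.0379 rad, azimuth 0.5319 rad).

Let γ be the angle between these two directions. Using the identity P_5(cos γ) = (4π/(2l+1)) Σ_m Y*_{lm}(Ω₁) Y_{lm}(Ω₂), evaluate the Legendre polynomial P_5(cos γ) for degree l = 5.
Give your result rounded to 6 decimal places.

-0.414181

Summing Y*_{l m}(θ₁,φ₁)·Y_{l m}(θ₂,φ₂) over m ∈ [−5, 5]; prefactor 4π/(2·5+1) = 1.142397:
  [-5]  conj(Y_{5,-5})(Ω₁) = 0.03237 - 0.02244j ; Y_{5,-5}(Ω₂) = -0.00000 - 0.00000j ; Δ = -0.00000 + 0.00000j
  [-4]  conj(Y_{5,-4})(Ω₁) = 0.11580 + 0.11266j ; Y_{5,-4}(Ω₂) = -0.00000 - 0.00000j ; Δ = 0.00000 - 0.00000j
  [-3]  conj(Y_{5,-3})(Ω₁) = -0.20006 + 0.30620j ; Y_{5,-3}(Ω₂) = -0.00000 - 0.00015j ; Δ = 0.00005 + 0.00003j
  [-2]  conj(Y_{5,-2})(Ω₁) = -0.40869 - 0.16600j ; Y_{5,-2}(Ω₂) = 0.00236 - 0.00424j ; Δ = -0.00167 + 0.00134j
  [-1]  conj(Y_{5,-1})(Ω₁) = 0.01800 - 0.09213j ; Y_{5,-1}(Ω₂) = 0.08325 - 0.04899j ; Δ = -0.00302 - 0.00855j
  [+0]  conj(Y_{5,0})(Ω₁) = -0.38170 + 0.00000j ; Y_{5,0}(Ω₂) = 0.92555 + 0.00000j ; Δ = -0.35328 + 0.00000j
  [+1]  conj(Y_{5,1})(Ω₁) = -0.01800 - 0.09213j ; Y_{5,1}(Ω₂) = -0.08325 - 0.04899j ; Δ = -0.00302 + 0.00855j
  [+2]  conj(Y_{5,2})(Ω₁) = -0.40869 + 0.16600j ; Y_{5,2}(Ω₂) = 0.00236 + 0.00424j ; Δ = -0.00167 - 0.00134j
  [+3]  conj(Y_{5,3})(Ω₁) = 0.20006 + 0.30620j ; Y_{5,3}(Ω₂) = 0.00000 - 0.00015j ; Δ = 0.00005 - 0.00003j
  [+4]  conj(Y_{5,4})(Ω₁) = 0.11580 - 0.11266j ; Y_{5,4}(Ω₂) = -0.00000 + 0.00000j ; Δ = 0.00000 + 0.00000j
  [+5]  conj(Y_{5,5})(Ω₁) = -0.03237 - 0.02244j ; Y_{5,5}(Ω₂) = 0.00000 - 0.00000j ; Δ = -0.00000 - 0.00000j
Accumulated sum -0.36255 - 0.00000j; after 4π/(2l+1) scaling, -0.41418 - 0.00000j ⇒ P_5 = -0.414181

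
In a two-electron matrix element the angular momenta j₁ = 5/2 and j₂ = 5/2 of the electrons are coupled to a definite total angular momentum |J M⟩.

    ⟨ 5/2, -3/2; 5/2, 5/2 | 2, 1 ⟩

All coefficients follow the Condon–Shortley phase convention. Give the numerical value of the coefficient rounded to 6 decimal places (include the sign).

√[5·3!2!2!/8! · 1!4!5!0!3!1!] = √(360/7)
  +(−1)^3/∏(3,0,1,2,1,0)! = -1/12  (running -1/12)
⟨..|..⟩ = √(360/7)·(-1/12) = -0.597614

-0.597614  (= −√(5/14))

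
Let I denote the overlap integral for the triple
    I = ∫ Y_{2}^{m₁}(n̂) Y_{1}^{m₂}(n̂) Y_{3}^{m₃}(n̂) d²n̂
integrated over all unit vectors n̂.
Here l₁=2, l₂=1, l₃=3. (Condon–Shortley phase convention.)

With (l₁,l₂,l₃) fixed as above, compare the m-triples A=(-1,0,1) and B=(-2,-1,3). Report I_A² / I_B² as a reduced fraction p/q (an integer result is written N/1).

8/15

l's match ⇒ only the (l;m) 3-j factors differ between A and B.
A: triangle coeff Δ(2,1,3) = 1/105; Σ_t [0,0]: t=0:+1/6 = 1/6; (3j)²=8/105 [(2 1 3; -1 0 1)], sign=+1
B: triangle coeff Δ(2,1,3) = 1/105; Σ_t [0,0]: t=0:+1/48 = 1/48; (3j)²=1/7 [(2 1 3; -2 -1 3)], sign=+1
I_A²/I_B² = (8/105)/(1/7) = 8/15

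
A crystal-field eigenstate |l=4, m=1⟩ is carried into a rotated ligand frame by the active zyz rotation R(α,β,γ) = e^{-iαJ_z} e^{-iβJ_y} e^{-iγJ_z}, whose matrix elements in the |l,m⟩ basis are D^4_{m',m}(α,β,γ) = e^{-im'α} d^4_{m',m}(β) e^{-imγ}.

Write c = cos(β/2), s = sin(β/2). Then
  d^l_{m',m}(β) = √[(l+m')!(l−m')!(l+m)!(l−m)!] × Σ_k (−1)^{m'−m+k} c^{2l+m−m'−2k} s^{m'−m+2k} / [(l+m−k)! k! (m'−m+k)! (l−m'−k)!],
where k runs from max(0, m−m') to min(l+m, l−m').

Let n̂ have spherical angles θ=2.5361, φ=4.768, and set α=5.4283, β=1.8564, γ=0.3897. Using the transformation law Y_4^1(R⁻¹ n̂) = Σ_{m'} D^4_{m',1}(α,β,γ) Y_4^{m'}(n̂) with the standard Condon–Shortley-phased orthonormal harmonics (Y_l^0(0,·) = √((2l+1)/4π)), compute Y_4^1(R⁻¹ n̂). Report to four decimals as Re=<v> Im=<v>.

Re=-0.0116 Im=0.0138

Need the full column D^4_{m',1} for m'=−4..4 at α=5.4283, β=1.8564, γ=0.3897.
cos(β/2)=0.599276, sin(β/2)=0.800543
d^4_{-4,1}: single k=5 term ⇒ +0.529537;  D = -0.415835+0.327858i
d^4_{-3,1}: k∈[4..5] ⇒ +0.700751 -0.750292 = -0.049541;  D = +0.048675+0.009222i
d^4_{-2,1}: k∈[3..5] ⇒ +0.560793 -1.501097 +0.535740 = -0.404565;  D = +0.204058+0.349332i
d^4_{-1,1}: k∈[2..5] ⇒ +0.296845 -1.589155 +1.417919 -0.168685 = -0.043075;  D = -0.013804+0.040804i
d^4_{0,1}: k∈[1..4] ⇒ +0.099377 -1.064029 +1.898755 -0.564719 = +0.369383;  D = +0.341688-0.140333i
d^4_{1,1}: k∈[0..3] ⇒ +0.016635 -0.445268 +1.589155 -0.945279 = +0.215243;  D = +0.192371+0.096555i
d^4_{2,1}: k∈[0..2] ⇒ -0.094278 +0.841189 -1.000732 = -0.253820;  D = -0.062975-0.245884i
d^4_{3,1}: k∈[0..1] ⇒ +0.235613 -0.700751 = -0.465138;  D = +0.264231-0.382799i
d^4_{4,1}: single k=0 term ⇒ -0.296744;  D = +0.294893-0.033093i
Y_4^{m'}(θ=2.5361,φ=4.768) and Σ D·Y over m':
  (-0.4158+0.3279i)·(+0.0453-0.0102i)  (+0.0487+0.0092i)·(+0.0315+0.1871i)  (+0.2041+0.3493i)·(-0.4020+0.0449i)  (-0.0138+0.0408i)·(-0.0213-0.3829i)  (+0.3417-0.1403i)·(-0.1359+0.0000i)  (+0.1924+0.0966i)·(+0.0213-0.3829i)  (-0.0630-0.2459i)·(-0.4020-0.0449i)  (+0.2642-0.3828i)·(-0.0315+0.1871i)  (+0.2949-0.0331i)·(+0.0453+0.0102i)
Y_4^1(R⁻¹ n̂) = -0.011552+0.013827i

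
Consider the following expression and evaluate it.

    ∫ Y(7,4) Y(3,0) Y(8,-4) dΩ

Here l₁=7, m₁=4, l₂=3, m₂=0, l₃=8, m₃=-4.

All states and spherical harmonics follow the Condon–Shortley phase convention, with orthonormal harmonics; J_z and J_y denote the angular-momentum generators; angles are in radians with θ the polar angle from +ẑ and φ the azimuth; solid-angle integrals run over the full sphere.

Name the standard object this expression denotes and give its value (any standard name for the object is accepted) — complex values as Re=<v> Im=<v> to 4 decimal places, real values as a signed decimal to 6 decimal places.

Gaunt coefficient, -0.033430

This is a Gaunt coefficient — the integral of a triple product of spherical harmonics over the sphere.
Rules hold: Σm=0, L=18 even, 4≤8≤10.
N = 15·7·17 = 1785
Δ = 2!·12!·4!/19! = 1/5290740
Racah Σ t=0..2: t=0:+1/7257600 t=1:−1/2073600 t=2:+1/7257600 = -1/4838400
⇒ 3j(7 3 8; 0 0 0)² = 252/20995, sgn -1
Racah Σ t=0..2: t=0:+1/26127360 t=1:−1/29030400 t=2:+1/479001600 = 17/2874009600
⇒ 3j(7 3 8; 4 0 -4)² = 17/25935, sgn +1
4πI² = N·(3j₀)²·(3jₘ)² = 4284/305045
I = -1·√(0.0140438/4π) = -0.03343011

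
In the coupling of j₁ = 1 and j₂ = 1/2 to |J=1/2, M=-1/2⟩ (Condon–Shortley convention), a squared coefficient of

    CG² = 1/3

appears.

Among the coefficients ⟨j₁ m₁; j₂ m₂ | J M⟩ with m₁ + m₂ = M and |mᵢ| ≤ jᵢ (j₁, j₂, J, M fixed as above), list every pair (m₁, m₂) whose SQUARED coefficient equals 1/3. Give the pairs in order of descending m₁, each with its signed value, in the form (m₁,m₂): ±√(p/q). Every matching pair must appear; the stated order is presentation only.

(0,-1/2): +√(1/3)

Admissible pairs with m₁+m₂ = M = -1/2: (-1,1/2), (0,-1/2)
  (m₁,m₂)=(0,-1/2): CG² = 1/3, CG = +√(1/3)   ← matches the target
  (m₁,m₂)=(-1,1/2): CG² = 2/3, CG = −√(2/3)
Pairs with CG² = 1/3: (0,-1/2): +√(1/3)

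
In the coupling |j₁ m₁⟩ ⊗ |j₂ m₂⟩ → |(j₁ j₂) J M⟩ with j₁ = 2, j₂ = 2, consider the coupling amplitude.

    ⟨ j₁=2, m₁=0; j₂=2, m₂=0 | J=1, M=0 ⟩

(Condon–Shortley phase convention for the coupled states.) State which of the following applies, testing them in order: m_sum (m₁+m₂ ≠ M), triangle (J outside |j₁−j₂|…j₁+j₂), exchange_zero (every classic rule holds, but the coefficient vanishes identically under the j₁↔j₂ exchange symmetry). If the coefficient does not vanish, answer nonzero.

m-sum: m₁+m₂ = 0+0 = 0, M = 0  ✓
triangle: |j₁−j₂| = 0 ≤ J = 1 ≤ j₁+j₂ = 4  ✓
exchange: j₁=j₂ and m₁=m₂, and (−1)^(j₁+j₂−J) = (−1)^3 = −1 forces ⟨j₁m₁;j₂m₂|JM⟩ = −⟨j₂m₂;j₁m₁|JM⟩ = −⟨j₁m₁;j₂m₂|JM⟩ ⇒ the coefficient vanishes identically
Racah sum check: Σ_k collapses to 0 ⇒ CG = 0

exchange_zero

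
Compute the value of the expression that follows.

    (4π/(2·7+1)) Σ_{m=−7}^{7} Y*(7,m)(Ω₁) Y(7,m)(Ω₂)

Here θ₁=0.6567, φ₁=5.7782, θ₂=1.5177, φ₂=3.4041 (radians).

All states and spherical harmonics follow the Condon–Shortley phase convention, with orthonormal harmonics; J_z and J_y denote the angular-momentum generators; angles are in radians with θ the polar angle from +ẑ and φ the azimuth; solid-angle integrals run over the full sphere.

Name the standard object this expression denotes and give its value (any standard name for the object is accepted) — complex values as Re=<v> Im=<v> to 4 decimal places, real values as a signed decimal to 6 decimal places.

Legendre polynomial (addition theorem), +0.022777

This sum is the spherical-harmonic addition theorem: it equals the Legendre polynomial P_l(cos γ) of the angle γ between the two directions.
Addition theorem: P_7(cos γ) = (4π/15) Σ_m Y*_{lm}(Ω₁) Y_{lm}(Ω₂), m = −7…7:
  m=-7: (-0.01460 + 0.00606j) × (0.13052 + 0.47762j) = -0.00480 - 0.00618j  (running Σ = -0.00480 - 0.00618j)
  m=-6: (-0.07625 - 0.00855j) × (-0.00042 - 0.09846j) = -0.00081 + 0.00751j  (running Σ = -0.00561 + 0.00133j)
  m=-5: (-0.18164 - 0.12876j) × (0.08965 - 0.33937j) = -0.05998 + 0.05010j  (running Σ = -0.06559 + 0.05143j)
  m=-4: (-0.18071 - 0.37492j) × (-0.05710 + 0.09955j) = 0.04764 + 0.00342j  (running Σ = -0.01795 + 0.05485j)
  m=-3: (0.02510 - 0.44910j) × (-0.21884 + 0.21977j) = 0.09320 + 0.10380j  (running Σ = 0.07526 + 0.15864j)
  m=-2: (0.05569 - 0.08866j) × (0.10526 - 0.06097j) = 0.00046 - 0.01273j  (running Σ = 0.07571 + 0.14591j)
  m=-1: (-0.31409 + 0.17362j) × (0.28481 - 0.07653j) = -0.07617 + 0.07349j  (running Σ = -0.00045 + 0.21940j)
  m=0: (-0.22725 + 0.00000j) × (-0.12364 + 0.00000j) = 0.02810 + 0.00000j  (running Σ = 0.02764 + 0.21940j)
  m=1: (0.31409 + 0.17362j) × (-0.28481 - 0.07653j) = -0.07617 - 0.07349j  (running Σ = -0.04853 + 0.14591j)
  m=2: (0.05569 + 0.08866j) × (0.10526 + 0.06097j) = 0.00046 + 0.01273j  (running Σ = -0.04807 + 0.15864j)
  m=3: (-0.02510 - 0.44910j) × (0.21884 + 0.21977j) = 0.09320 - 0.10380j  (running Σ = 0.04513 + 0.05485j)
  m=4: (-0.18071 + 0.37492j) × (-0.05710 - 0.09955j) = 0.04764 - 0.00342j  (running Σ = 0.09278 + 0.05143j)
  m=5: (0.18164 - 0.12876j) × (-0.08965 - 0.33937j) = -0.05998 - 0.05010j  (running Σ = 0.03280 + 0.00133j)
  m=6: (-0.07625 + 0.00855j) × (-0.00042 + 0.09846j) = -0.00081 - 0.00751j  (running Σ = 0.03199 - 0.00618j)
  m=7: (0.01460 + 0.00606j) × (-0.13052 + 0.47762j) = -0.00480 + 0.00618j  (running Σ = 0.02719 + 0.00000j)
Σ over m = 0.02719 + 0.00000j; ×(4π/15) → 0.02278 + 0.00000j. Real part: 0.022777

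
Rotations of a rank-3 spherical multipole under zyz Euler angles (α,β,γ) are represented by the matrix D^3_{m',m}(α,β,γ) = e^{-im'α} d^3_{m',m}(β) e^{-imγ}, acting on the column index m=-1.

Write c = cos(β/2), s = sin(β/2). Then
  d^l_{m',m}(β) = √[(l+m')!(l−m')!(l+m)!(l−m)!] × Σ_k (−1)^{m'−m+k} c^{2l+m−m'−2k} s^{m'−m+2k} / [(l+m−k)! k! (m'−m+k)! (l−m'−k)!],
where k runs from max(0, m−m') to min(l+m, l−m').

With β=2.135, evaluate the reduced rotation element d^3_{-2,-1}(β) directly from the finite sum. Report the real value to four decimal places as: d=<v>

d=-0.4047

d^3_{-2,-1}(β=2.1350) via the finite sum:
With c≡cos(β/2)=0.482316 and s≡sin(β/2)=0.875997, N=[1·120·2·24]^{1/2}=75.894664
The bounds max(0,m−m')=1 and min(l+m,l−m')=2 give 2 terms
  k=1: (−1)^0·75.8947/(24)·0.4823^5·0.8760^1 = +0.072304
  k=2: (−1)^1·75.8947/(12)·0.4823^3·0.8760^3 = -0.477016
d^3_{-2,-1}(2.1350) = +0.072304 -0.477016 = -0.404712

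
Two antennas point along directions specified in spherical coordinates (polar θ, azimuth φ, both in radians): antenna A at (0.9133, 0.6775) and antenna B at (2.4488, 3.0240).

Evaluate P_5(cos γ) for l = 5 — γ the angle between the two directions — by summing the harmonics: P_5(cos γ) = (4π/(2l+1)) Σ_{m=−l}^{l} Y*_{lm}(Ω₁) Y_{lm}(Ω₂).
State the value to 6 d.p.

0.358412

Summing Y*_{l m}(θ₁,φ₁)·Y_{l m}(θ₂,φ₂) over m ∈ [−5, 5]; prefactor 4π/(2·5+1) = 1.142397:
  m=-5: (-0.13986 - 0.03510j) × (-0.04104 - 0.02736j) = 0.00478 + 0.00527j  (running Σ = 0.00478 + 0.00527j)
  m=-4: (-0.31979 + 0.14728j) × (-0.16752 - 0.08517j) = 0.06611 + 0.00257j  (running Σ = 0.07089 + 0.00783j)
  m=-3: (-0.18046 + 0.36269j) × (-0.36612 - 0.13480j) = 0.11496 - 0.10846j  (running Σ = 0.18586 - 0.10063j)
  m=-2: (0.01674 + 0.07636j) × (-0.40156 - 0.09622j) = 0.00063 - 0.03227j  (running Σ = 0.18648 - 0.13290j)
  m=-1: (-0.25667 - 0.20650j) × (-0.01474 - 0.00174j) = 0.00342 + 0.00349j  (running Σ = 0.18991 - 0.12941j)
  m=0: (-0.16840 + 0.00000j) × (0.39239 + 0.00000j) = -0.06608 + 0.00000j  (running Σ = 0.12383 - 0.12941j)
  m=1: (0.25667 - 0.20650j) × (0.01474 - 0.00174j) = 0.00342 - 0.00349j  (running Σ = 0.12725 - 0.13290j)
  m=2: (0.01674 - 0.07636j) × (-0.40156 + 0.09622j) = 0.00063 + 0.03227j  (running Σ = 0.12788 - 0.10063j)
  m=3: (0.18046 + 0.36269j) × (0.36612 - 0.13480j) = 0.11496 + 0.10846j  (running Σ = 0.24284 + 0.00783j)
  m=4: (-0.31979 - 0.14728j) × (-0.16752 + 0.08517j) = 0.06611 - 0.00257j  (running Σ = 0.30896 + 0.00527j)
  m=5: (0.13986 - 0.03510j) × (0.04104 - 0.02736j) = 0.00478 - 0.00527j  (running Σ = 0.31374 - 0.00000j)
Total Σ_m = 0.31374 - 0.00000j. Multiply by 1.142397: 0.35841 - 0.00000j. P_5(cos γ) = 0.358412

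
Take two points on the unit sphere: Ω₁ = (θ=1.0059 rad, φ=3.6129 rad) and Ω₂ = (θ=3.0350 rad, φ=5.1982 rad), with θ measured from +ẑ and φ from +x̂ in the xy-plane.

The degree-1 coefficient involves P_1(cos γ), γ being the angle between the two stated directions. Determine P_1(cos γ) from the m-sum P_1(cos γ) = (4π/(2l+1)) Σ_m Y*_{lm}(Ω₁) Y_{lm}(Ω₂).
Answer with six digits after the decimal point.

-0.533593

Summing Y*_{l m}(θ₁,φ₁)·Y_{l m}(θ₂,φ₂) over m ∈ [−1, 1]; prefactor 4π/(2·1+1) = 4.188790:
  m=-1: (-0.26000 - 0.13250j) × (0.01716 + 0.03250j) = -0.00016 - 0.01073j  (running Σ = -0.00016 - 0.01073j)
  m=0: (0.26156 + 0.00000j) × (-0.48583 + 0.00000j) = -0.12707 + 0.00000j  (running Σ = -0.12723 - 0.01073j)
  m=1: (0.26000 - 0.13250j) × (-0.01716 + 0.03250j) = -0.00016 + 0.01073j  (running Σ = -0.12739 + 0.00000j)
Σ over m = -0.12739 + 0.00000j; ×(4π/3) → -0.53359 + 0.00000j. Real part: -0.533593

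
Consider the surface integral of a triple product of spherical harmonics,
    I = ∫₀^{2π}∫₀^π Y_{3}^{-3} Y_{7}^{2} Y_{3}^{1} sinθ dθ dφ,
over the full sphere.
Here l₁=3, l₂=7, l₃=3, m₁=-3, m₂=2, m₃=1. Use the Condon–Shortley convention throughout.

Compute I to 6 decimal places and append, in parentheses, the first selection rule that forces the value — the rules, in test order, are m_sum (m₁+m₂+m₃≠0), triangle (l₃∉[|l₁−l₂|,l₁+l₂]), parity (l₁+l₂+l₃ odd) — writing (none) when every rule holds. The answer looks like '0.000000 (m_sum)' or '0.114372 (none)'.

|3−7|≤3≤3+7 violated ⇒ I = 0

0.000000 (triangle)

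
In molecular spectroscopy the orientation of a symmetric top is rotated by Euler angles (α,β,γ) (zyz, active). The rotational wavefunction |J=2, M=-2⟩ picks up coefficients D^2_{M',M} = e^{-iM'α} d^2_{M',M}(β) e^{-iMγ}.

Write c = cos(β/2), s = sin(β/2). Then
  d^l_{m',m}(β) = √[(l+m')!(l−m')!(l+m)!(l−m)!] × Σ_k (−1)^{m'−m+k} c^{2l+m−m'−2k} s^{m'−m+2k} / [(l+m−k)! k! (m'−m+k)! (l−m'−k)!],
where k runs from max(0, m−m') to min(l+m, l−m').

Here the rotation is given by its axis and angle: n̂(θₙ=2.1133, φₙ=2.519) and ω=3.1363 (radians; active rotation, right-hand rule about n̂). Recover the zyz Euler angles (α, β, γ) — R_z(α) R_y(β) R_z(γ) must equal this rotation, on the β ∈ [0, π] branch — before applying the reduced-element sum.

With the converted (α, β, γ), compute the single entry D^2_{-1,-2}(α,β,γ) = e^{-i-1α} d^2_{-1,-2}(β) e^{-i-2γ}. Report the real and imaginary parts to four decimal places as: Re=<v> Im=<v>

Axis–angle → zyz. n̂ = (sinθₙcosφₙ, sinθₙsinφₙ, cosθₙ) = (-0.695728, +0.499415, -0.516282), ω = 3.1363.
R = I cosω + sinω [n̂]ₓ + (1−cosω) n̂n̂ᵀ gives
  R = [-0.031917, -0.692177, +0.721022; -0.697642, -0.501159, -0.511992; +0.715735, -0.519356, -0.466896]
β = atan2(√(R₁₃²+R₂₃²), R₃₃) = 2.056574; α = atan2(R₂₃, R₁₃) mod 2π = 5.665718; γ = atan2(R₃₂, −R₃₁) mod 2π = 3.769311
First d^2_{-1,-2}(β=2.0566), then the phase factors e^{-i(-1)α} and e^{-i(-2)γ}:
Half-angle: c=0.516287, s=0.856416. N=√(1·6·1·24)=12.000000
The bounds max(0,m−m')=0 and min(l+m,l−m')=0 give 1 term
  k=0: (−1)^1·12.0000/(6)·0.5163^3·0.8564^1 = -0.235715
d^2_{-1,-2}(2.0566) = -0.235715
Attach z-rotation phases: D = e^{-i(-1)(5.6657)}·(-0.235715)·e^{-i(-2)(3.7693)} = -0.189352-0.140384i

Re=-0.1894 Im=-0.1404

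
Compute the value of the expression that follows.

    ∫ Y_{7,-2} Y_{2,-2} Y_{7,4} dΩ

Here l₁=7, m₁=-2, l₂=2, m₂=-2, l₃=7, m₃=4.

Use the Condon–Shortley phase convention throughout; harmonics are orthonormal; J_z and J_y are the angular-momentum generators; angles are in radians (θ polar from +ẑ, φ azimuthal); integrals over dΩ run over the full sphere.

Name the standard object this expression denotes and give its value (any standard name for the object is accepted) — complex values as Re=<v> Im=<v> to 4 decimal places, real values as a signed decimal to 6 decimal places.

This is a Gaunt coefficient — the integral of a triple product of spherical harmonics over the sphere.
Checks pass: Σm=0; 16 even; l₃=7∈[5,9].
(2·7+1)(2·2+1)(2·7+1) = 1125
Δ: 2! 12! 2! / 17! → 1/185640
sum: t=0:+1/2419200 t=1:−1/518400 t=2:+1/2419200 = -1/907200
3j²(7 2 7; 0 0 0) = Δ·Π!·Σ² = 56/3315  (sign +1)
sum: t=0:+1/8709120 = 1/8709120
3j²(7 2 7; -2 -2 4) = Δ·Π!·Σ² = 55/3094  (sign -1)
combine: 4πI² = 1125·56/3315·55/3094 = 16500/48841
take √, sign -1: I = -0.16396259

Gaunt coefficient, -0.163963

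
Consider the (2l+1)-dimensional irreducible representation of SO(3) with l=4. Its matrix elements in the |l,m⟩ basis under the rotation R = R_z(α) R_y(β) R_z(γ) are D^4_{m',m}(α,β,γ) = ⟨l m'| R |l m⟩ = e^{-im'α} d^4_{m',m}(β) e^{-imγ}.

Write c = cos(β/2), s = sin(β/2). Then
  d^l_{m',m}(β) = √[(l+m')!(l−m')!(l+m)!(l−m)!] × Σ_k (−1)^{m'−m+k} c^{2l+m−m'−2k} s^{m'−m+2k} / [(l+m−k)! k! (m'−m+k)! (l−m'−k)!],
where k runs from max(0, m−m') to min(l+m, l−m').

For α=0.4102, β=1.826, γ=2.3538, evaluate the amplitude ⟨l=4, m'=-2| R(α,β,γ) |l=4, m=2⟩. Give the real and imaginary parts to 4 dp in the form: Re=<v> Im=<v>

First d^4_{-2,2}(β=1.8260), then the phase factors e^{-i(-2)α} and e^{-i(2)γ}:
c=cos(1.826000/2)=0.611374, s=sin(1.826000/2)=0.791341; N=√[2·720·720·2]=1440.000000
The bounds max(0,m−m')=4 and min(l+m,l−m')=6 give 3 terms
  k=4: (−1)^0·1440.0000/(96)·0.6114^4·0.7913^4 = +0.821819
  k=5: (−1)^1·1440.0000/(120)·0.6114^2·0.7913^6 = -1.101487
  k=6: (−1)^2·1440.0000/(1440)·0.6114^0·0.7913^8 = +0.153784
d^4_{-2,2}(1.8260) = +0.821819 -1.101487 +0.153784 = -0.125884
Attach z-rotation phases: D = e^{-i(-2)(0.4102)}·(-0.125884)·e^{-i(2)(2.3538)} = +0.092484-0.085402i

Re=0.0925 Im=-0.0854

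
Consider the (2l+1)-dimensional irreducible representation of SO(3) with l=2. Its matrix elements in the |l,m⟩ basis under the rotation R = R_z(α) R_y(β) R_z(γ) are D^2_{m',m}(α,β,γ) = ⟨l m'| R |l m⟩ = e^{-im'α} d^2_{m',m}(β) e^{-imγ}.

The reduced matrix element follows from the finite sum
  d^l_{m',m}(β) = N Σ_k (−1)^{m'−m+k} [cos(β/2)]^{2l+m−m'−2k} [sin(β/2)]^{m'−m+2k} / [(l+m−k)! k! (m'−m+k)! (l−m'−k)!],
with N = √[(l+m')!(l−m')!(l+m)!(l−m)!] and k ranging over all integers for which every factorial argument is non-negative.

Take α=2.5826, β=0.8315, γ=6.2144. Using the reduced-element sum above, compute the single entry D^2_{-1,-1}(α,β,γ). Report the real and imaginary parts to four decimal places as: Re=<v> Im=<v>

First d^2_{-1,-1}(β=0.8315), then the phase factors e^{-i(-1)α} and e^{-i(-1)γ}:
Half-angle: c=0.914814, s=0.403876. N=√(1·6·1·6)=6.000000
The bounds max(0,m−m')=0 and min(l+m,l−m')=1 give 2 terms
  k=0: (−1)^0·6.0000/(6)·0.9148^4·0.4039^0 = +0.700375
  k=1: (−1)^1·6.0000/(2)·0.9148^2·0.4039^2 = -0.409527
d^2_{-1,-1}(0.8315) = +0.700375 -0.409527 = +0.290848
Attach z-rotation phases: D = e^{-i(-1)(2.5826)}·(+0.290848)·e^{-i(-1)(6.2144)} = -0.235393+0.170829i

Re=-0.2354 Im=0.1708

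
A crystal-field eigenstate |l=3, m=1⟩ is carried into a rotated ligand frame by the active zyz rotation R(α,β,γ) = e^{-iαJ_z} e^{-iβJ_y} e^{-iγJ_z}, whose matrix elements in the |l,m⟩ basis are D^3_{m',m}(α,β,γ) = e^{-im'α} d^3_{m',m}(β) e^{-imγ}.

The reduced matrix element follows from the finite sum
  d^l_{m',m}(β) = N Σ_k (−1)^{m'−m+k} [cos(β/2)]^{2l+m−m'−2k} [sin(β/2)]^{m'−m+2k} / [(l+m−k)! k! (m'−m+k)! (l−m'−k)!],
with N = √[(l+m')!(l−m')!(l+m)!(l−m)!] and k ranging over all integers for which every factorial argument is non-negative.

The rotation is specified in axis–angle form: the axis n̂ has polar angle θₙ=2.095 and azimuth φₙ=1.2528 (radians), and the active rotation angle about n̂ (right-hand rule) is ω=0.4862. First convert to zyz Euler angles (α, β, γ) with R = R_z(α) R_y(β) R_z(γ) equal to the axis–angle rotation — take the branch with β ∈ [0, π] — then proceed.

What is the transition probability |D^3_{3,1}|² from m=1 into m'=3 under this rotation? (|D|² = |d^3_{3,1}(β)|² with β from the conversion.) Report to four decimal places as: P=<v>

Axis–angle → zyz. n̂ = (sinθₙcosφₙ, sinθₙsinφₙ, cosθₙ) = (+0.270680, +0.822319, -0.500524), ω = 0.4862.
R = I cosω + sinω [n̂]ₓ + (1−cosω) n̂n̂ᵀ gives
  R = [+0.892606, +0.259674, +0.368544; -0.208085, +0.962477, -0.174178; -0.399945, +0.078784, +0.913147]
β = atan2(√(R₁₃²+R₂₃²), R₃₃) = 0.419858; α = atan2(R₂₃, R₁₃) mod 2π = 5.841688; γ = atan2(R₃₂, −R₃₁) mod 2π = 0.194496
First d^3_{3,1}(β=0.4199), then the phase factors e^{-i(3)α} and e^{-i(1)γ}:
With c≡cos(β/2)=0.978046 and s≡sin(β/2)=0.208390, N=[720·1·24·2]^{1/2}=185.903201
k∈{0} keeps every argument non-negative
  k=0: (−1)^2·185.9032/(48)·0.9780^4·0.2084^2 = +0.153900
d^3_{3,1}(0.4199) = +0.153900
|D^3_{3,1}|² = |d^3_{3,1}(β)|² = (+0.153900)² = 0.023685 (the z-rotation phases have unit modulus)

P=0.0237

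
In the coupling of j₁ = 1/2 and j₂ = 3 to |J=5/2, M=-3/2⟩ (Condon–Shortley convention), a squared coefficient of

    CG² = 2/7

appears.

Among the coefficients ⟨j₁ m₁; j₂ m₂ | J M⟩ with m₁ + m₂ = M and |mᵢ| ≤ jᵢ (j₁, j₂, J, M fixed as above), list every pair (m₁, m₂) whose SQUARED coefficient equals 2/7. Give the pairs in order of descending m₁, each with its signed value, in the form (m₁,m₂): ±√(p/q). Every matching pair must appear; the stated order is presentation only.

(-1/2,-1): −√(2/7)

Admissible pairs with m₁+m₂ = M = -3/2: (-1/2,-1), (1/2,-2)
  (m₁,m₂)=(1/2,-2): CG² = 5/7, CG = +√(5/7)
  (m₁,m₂)=(-1/2,-1): CG² = 2/7, CG = −√(2/7)   ← matches the target
Pairs with CG² = 2/7: (-1/2,-1): −√(2/7)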